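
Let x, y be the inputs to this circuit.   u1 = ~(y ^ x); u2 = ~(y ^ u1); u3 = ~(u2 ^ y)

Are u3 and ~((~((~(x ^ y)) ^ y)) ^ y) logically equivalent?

Yes

u1 = ~(y ^ x)
u2 = ~(y ^ u1) = ~(y ^ (~(y ^ x)))
u3 = ~(u2 ^ y) = ~((~(y ^ (~(y ^ x)))) ^ y)
At x=0, y=1: circuit gives 0, formula gives 0.
At x=0, y=0: circuit gives 1, formula gives 1.
Agrees on all 4 inputs.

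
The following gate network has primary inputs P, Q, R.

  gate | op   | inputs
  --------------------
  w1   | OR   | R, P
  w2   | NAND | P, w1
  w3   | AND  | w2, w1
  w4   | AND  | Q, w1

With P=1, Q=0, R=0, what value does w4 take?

w1 = 0 OR 1 = 1
w4 = 0 AND 1 = 0

0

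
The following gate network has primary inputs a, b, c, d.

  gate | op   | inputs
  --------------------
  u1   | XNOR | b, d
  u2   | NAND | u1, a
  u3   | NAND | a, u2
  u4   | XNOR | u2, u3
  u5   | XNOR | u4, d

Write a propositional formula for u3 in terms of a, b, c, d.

u1 = b XNOR d
u2 = u1 NAND a = (b XNOR d) NAND a
u3 = a NAND u2 = a NAND ((b XNOR d) NAND a)

a NAND ((b XNOR d) NAND a)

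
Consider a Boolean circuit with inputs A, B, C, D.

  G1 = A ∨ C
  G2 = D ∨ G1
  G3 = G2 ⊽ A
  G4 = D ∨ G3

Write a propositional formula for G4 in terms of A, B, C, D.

D ∨ ((D ∨ (A ∨ C)) ⊽ A)

G1 = A ∨ C
G2 = D ∨ G1 = D ∨ (A ∨ C)
G3 = G2 ⊽ A = (D ∨ (A ∨ C)) ⊽ A
G4 = D ∨ G3 = D ∨ ((D ∨ (A ∨ C)) ⊽ A)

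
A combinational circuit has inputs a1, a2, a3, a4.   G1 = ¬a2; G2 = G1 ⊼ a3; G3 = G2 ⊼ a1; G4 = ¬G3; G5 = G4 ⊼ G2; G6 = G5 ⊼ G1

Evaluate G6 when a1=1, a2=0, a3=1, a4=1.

G1 = ¬0 = 1
G2 = 1 ⊼ 1 = 0
G3 = 0 ⊼ 1 = 1
G4 = ¬1 = 0
G5 = 0 ⊼ 0 = 1
G6 = 1 ⊼ 1 = 0

0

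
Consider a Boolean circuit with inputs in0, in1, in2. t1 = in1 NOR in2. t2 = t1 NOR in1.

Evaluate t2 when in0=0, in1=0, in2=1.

1

t1 = 0 NOR 1 = 0
t2 = 0 NOR 0 = 1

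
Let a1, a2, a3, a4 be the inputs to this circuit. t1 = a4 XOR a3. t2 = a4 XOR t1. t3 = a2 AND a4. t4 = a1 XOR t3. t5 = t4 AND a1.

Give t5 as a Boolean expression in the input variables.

(a1 XOR (a2 AND a4)) AND a1

t3 = a2 AND a4
t4 = a1 XOR t3 = a1 XOR (a2 AND a4)
t5 = t4 AND a1 = (a1 XOR (a2 AND a4)) AND a1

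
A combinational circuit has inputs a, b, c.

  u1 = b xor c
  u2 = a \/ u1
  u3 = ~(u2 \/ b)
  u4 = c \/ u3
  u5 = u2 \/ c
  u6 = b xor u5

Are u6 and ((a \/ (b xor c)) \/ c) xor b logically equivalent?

u1 = b xor c
u2 = a \/ u1 = a \/ (b xor c)
u5 = u2 \/ c = (a \/ (b xor c)) \/ c
u6 = b xor u5 = b xor ((a \/ (b xor c)) \/ c)
At a=0, b=0, c=0: circuit gives 0, formula gives 0.
At a=0, b=0, c=1: circuit gives 1, formula gives 1.
Agrees on all 8 inputs.

Yes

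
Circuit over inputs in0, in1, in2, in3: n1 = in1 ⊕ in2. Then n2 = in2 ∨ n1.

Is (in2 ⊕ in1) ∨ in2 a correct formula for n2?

Yes

n1 = in1 ⊕ in2
n2 = in2 ∨ n1 = in2 ∨ (in1 ⊕ in2)
At in0=0, in1=0, in2=0, in3=0: circuit gives 0, formula gives 0.
At in0=0, in1=0, in2=1, in3=0: circuit gives 1, formula gives 1.
Agrees on all 16 inputs.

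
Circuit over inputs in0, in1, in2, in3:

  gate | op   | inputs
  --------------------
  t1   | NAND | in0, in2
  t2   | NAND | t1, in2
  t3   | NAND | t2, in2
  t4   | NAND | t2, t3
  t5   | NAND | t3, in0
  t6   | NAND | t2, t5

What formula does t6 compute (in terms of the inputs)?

t1 = in0 NAND in2
t2 = t1 NAND in2 = (in0 NAND in2) NAND in2
t3 = t2 NAND in2 = ((in0 NAND in2) NAND in2) NAND in2
t5 = t3 NAND in0 = (((in0 NAND in2) NAND in2) NAND in2) NAND in0
t6 = t2 NAND t5 = ((in0 NAND in2) NAND in2) NAND ((((in0 NAND in2) NAND in2) NAND in2) NAND in0)

((in0 NAND in2) NAND in2) NAND ((((in0 NAND in2) NAND in2) NAND in2) NAND in0)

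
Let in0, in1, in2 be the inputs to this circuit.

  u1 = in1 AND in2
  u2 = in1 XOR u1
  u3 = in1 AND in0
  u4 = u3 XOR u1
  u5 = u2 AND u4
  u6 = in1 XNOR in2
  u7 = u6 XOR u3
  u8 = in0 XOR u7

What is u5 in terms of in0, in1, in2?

u1 = in1 AND in2
u2 = in1 XOR u1 = in1 XOR (in1 AND in2)
u3 = in1 AND in0
u4 = u3 XOR u1 = (in1 AND in0) XOR (in1 AND in2)
u5 = u2 AND u4 = (in1 XOR (in1 AND in2)) AND ((in1 AND in0) XOR (in1 AND in2))

(in1 XOR (in1 AND in2)) AND ((in1 AND in0) XOR (in1 AND in2))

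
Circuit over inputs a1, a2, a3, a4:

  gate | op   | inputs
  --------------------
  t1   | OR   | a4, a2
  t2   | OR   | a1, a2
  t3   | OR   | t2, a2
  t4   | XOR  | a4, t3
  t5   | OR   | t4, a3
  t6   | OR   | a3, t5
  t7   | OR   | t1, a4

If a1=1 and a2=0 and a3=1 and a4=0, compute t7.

t1 = 0 OR 0 = 0
t7 = 0 OR 0 = 0

0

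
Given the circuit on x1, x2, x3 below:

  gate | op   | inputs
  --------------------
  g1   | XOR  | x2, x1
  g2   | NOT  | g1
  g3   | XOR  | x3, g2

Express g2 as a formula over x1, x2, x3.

g1 = x2 XOR x1
g2 = NOT g1 = NOT (x2 XOR x1)

NOT (x2 XOR x1)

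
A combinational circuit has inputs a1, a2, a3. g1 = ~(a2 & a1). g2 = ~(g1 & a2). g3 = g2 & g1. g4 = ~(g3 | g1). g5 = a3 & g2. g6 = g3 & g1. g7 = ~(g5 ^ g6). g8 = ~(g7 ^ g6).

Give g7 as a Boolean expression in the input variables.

g1 = ~(a2 & a1)
g2 = ~(g1 & a2) = ~((~(a2 & a1)) & a2)
g3 = g2 & g1 = (~((~(a2 & a1)) & a2)) & (~(a2 & a1))
g5 = a3 & g2 = a3 & (~((~(a2 & a1)) & a2))
g6 = g3 & g1 = ((~((~(a2 & a1)) & a2)) & (~(a2 & a1))) & (~(a2 & a1))
g7 = ~(g5 ^ g6) = ~((a3 & (~((~(a2 & a1)) & a2))) ^ (((~((~(a2 & a1)) & a2)) & (~(a2 & a1))) & (~(a2 & a1))))

~((a3 & (~((~(a2 & a1)) & a2))) ^ (((~((~(a2 & a1)) & a2)) & (~(a2 & a1))) & (~(a2 & a1))))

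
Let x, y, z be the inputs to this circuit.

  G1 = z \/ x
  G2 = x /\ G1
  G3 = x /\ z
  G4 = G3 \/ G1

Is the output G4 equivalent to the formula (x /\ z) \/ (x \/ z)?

G1 = z \/ x
G3 = x /\ z
G4 = G3 \/ G1 = (x /\ z) \/ (z \/ x)
At x=0, y=0, z=0: circuit gives 0, formula gives 0.
At x=0, y=0, z=1: circuit gives 1, formula gives 1.
Agrees on all 8 inputs.

Yes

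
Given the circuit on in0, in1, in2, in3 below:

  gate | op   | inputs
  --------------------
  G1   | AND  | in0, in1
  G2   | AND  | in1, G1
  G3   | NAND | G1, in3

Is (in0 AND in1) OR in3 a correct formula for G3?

No

G1 = in0 AND in1
G3 = G1 NAND in3 = (in0 AND in1) NAND in3
At in0=0, in1=0, in2=0, in3=0: circuit gives 1, formula gives 0.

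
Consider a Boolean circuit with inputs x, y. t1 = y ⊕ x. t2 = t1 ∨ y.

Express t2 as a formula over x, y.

(y ⊕ x) ∨ y

t1 = y ⊕ x
t2 = t1 ∨ y = (y ⊕ x) ∨ y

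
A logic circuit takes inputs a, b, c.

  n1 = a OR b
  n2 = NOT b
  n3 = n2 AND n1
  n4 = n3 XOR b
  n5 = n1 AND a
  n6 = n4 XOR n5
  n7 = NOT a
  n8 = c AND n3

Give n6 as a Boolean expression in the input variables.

((NOT b AND (a OR b)) XOR b) XOR ((a OR b) AND a)

n1 = a OR b
n2 = NOT b
n3 = n2 AND n1 = NOT b AND (a OR b)
n4 = n3 XOR b = (NOT b AND (a OR b)) XOR b
n5 = n1 AND a = (a OR b) AND a
n6 = n4 XOR n5 = ((NOT b AND (a OR b)) XOR b) XOR ((a OR b) AND a)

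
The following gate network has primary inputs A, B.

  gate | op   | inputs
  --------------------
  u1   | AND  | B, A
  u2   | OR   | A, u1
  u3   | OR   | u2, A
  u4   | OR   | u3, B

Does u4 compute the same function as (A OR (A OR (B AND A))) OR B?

Yes

u1 = B AND A
u2 = A OR u1 = A OR (B AND A)
u3 = u2 OR A = (A OR (B AND A)) OR A
u4 = u3 OR B = ((A OR (B AND A)) OR A) OR B
At A=0, B=0: circuit gives 0, formula gives 0.
At A=0, B=1: circuit gives 1, formula gives 1.
Agrees on all 4 inputs.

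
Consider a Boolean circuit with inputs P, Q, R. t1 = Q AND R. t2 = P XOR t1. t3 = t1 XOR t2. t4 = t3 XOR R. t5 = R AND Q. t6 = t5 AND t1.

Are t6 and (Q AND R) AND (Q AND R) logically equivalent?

Yes

t1 = Q AND R
t5 = R AND Q
t6 = t5 AND t1 = (R AND Q) AND (Q AND R)
At P=0, Q=0, R=0: circuit gives 0, formula gives 0.
At P=0, Q=1, R=1: circuit gives 1, formula gives 1.
Agrees on all 8 inputs.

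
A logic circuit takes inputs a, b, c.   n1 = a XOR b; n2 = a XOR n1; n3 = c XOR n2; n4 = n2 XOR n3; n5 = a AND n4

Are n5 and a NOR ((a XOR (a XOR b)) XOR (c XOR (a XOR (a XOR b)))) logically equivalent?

No

n1 = a XOR b
n2 = a XOR n1 = a XOR (a XOR b)
n3 = c XOR n2 = c XOR (a XOR (a XOR b))
n4 = n2 XOR n3 = (a XOR (a XOR b)) XOR (c XOR (a XOR (a XOR b)))
n5 = a AND n4 = a AND ((a XOR (a XOR b)) XOR (c XOR (a XOR (a XOR b))))
At a=0, b=0, c=0: circuit gives 0, formula gives 1.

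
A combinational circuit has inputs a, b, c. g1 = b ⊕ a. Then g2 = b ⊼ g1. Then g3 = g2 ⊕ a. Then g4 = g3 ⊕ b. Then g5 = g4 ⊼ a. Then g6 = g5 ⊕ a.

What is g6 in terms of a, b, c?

g1 = b ⊕ a
g2 = b ⊼ g1 = b ⊼ (b ⊕ a)
g3 = g2 ⊕ a = (b ⊼ (b ⊕ a)) ⊕ a
g4 = g3 ⊕ b = ((b ⊼ (b ⊕ a)) ⊕ a) ⊕ b
g5 = g4 ⊼ a = (((b ⊼ (b ⊕ a)) ⊕ a) ⊕ b) ⊼ a
g6 = g5 ⊕ a = ((((b ⊼ (b ⊕ a)) ⊕ a) ⊕ b) ⊼ a) ⊕ a

((((b ⊼ (b ⊕ a)) ⊕ a) ⊕ b) ⊼ a) ⊕ a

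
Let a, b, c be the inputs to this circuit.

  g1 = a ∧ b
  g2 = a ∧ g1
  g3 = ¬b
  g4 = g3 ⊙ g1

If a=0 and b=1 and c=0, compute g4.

1

g1 = 0 ∧ 1 = 0
g3 = ¬1 = 0
g4 = 0 ⊙ 0 = 1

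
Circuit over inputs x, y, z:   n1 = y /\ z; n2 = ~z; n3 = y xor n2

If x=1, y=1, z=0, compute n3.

0

n2 = ~0 = 1
n3 = 1 xor 1 = 0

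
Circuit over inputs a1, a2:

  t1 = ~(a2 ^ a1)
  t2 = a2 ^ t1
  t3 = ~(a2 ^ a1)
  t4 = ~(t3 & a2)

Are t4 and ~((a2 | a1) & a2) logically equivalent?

No

t3 = ~(a2 ^ a1)
t4 = ~(t3 & a2) = ~((~(a2 ^ a1)) & a2)
At a1=0, a2=1: circuit gives 1, formula gives 0.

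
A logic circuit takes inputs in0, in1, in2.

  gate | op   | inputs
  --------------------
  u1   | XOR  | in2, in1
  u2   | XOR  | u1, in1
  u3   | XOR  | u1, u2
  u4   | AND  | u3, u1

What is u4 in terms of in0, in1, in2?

u1 = in2 XOR in1
u2 = u1 XOR in1 = (in2 XOR in1) XOR in1
u3 = u1 XOR u2 = (in2 XOR in1) XOR ((in2 XOR in1) XOR in1)
u4 = u3 AND u1 = ((in2 XOR in1) XOR ((in2 XOR in1) XOR in1)) AND (in2 XOR in1)

((in2 XOR in1) XOR ((in2 XOR in1) XOR in1)) AND (in2 XOR in1)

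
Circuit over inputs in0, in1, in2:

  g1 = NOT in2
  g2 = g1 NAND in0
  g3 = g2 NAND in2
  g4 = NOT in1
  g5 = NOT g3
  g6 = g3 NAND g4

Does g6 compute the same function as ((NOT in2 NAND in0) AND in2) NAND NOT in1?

g1 = NOT in2
g2 = g1 NAND in0 = NOT in2 NAND in0
g3 = g2 NAND in2 = (NOT in2 NAND in0) NAND in2
g4 = NOT in1
g6 = g3 NAND g4 = ((NOT in2 NAND in0) NAND in2) NAND NOT in1
At in0=0, in1=0, in2=0: circuit gives 0, formula gives 1.

No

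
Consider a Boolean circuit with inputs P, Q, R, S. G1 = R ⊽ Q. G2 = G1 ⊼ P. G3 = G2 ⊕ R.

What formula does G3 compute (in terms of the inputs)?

((R ⊽ Q) ⊼ P) ⊕ R

G1 = R ⊽ Q
G2 = G1 ⊼ P = (R ⊽ Q) ⊼ P
G3 = G2 ⊕ R = ((R ⊽ Q) ⊼ P) ⊕ R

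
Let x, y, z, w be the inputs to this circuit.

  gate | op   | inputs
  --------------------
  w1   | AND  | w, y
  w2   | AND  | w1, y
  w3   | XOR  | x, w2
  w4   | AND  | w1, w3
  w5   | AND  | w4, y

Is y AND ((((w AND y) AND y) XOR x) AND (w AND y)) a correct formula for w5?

Yes

w1 = w AND y
w2 = w1 AND y = (w AND y) AND y
w3 = x XOR w2 = x XOR ((w AND y) AND y)
w4 = w1 AND w3 = (w AND y) AND (x XOR ((w AND y) AND y))
w5 = w4 AND y = ((w AND y) AND (x XOR ((w AND y) AND y))) AND y
At x=0, y=0, z=0, w=0: circuit gives 0, formula gives 0.
At x=0, y=1, z=0, w=1: circuit gives 1, formula gives 1.
Agrees on all 16 inputs.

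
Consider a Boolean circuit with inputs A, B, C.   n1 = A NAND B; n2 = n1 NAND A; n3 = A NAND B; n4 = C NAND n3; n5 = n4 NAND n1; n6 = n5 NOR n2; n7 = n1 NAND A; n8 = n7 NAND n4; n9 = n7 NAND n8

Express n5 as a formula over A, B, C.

n1 = A NAND B
n3 = A NAND B
n4 = C NAND n3 = C NAND (A NAND B)
n5 = n4 NAND n1 = (C NAND (A NAND B)) NAND (A NAND B)

(C NAND (A NAND B)) NAND (A NAND B)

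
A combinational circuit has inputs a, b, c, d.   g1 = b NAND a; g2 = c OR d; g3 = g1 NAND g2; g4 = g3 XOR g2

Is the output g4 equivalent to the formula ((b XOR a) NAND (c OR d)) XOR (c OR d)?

No

g1 = b NAND a
g2 = c OR d
g3 = g1 NAND g2 = (b NAND a) NAND (c OR d)
g4 = g3 XOR g2 = ((b NAND a) NAND (c OR d)) XOR (c OR d)
At a=0, b=0, c=0, d=1: circuit gives 1, formula gives 0.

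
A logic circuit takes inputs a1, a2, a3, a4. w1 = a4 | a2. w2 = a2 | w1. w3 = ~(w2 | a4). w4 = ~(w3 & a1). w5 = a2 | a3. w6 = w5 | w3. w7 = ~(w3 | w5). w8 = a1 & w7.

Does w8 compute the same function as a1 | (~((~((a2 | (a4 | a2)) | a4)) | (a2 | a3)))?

w1 = a4 | a2
w2 = a2 | w1 = a2 | (a4 | a2)
w3 = ~(w2 | a4) = ~((a2 | (a4 | a2)) | a4)
w5 = a2 | a3
w7 = ~(w3 | w5) = ~((~((a2 | (a4 | a2)) | a4)) | (a2 | a3))
w8 = a1 & w7 = a1 & (~((~((a2 | (a4 | a2)) | a4)) | (a2 | a3)))
At a1=0, a2=0, a3=0, a4=1: circuit gives 0, formula gives 1.

No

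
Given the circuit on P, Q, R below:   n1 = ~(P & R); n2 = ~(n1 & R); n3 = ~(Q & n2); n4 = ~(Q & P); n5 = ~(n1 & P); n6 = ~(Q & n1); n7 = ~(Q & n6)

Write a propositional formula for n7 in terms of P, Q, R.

~(Q & (~(Q & (~(P & R)))))

n1 = ~(P & R)
n6 = ~(Q & n1) = ~(Q & (~(P & R)))
n7 = ~(Q & n6) = ~(Q & (~(Q & (~(P & R)))))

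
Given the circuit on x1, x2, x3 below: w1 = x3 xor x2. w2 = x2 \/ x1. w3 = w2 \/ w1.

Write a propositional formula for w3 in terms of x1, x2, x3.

(x2 \/ x1) \/ (x3 xor x2)

w1 = x3 xor x2
w2 = x2 \/ x1
w3 = w2 \/ w1 = (x2 \/ x1) \/ (x3 xor x2)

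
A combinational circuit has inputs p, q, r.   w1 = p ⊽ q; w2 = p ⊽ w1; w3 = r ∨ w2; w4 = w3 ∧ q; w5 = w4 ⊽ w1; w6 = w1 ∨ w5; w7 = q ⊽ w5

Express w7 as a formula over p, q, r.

w1 = p ⊽ q
w2 = p ⊽ w1 = p ⊽ (p ⊽ q)
w3 = r ∨ w2 = r ∨ (p ⊽ (p ⊽ q))
w4 = w3 ∧ q = (r ∨ (p ⊽ (p ⊽ q))) ∧ q
w5 = w4 ⊽ w1 = ((r ∨ (p ⊽ (p ⊽ q))) ∧ q) ⊽ (p ⊽ q)
w7 = q ⊽ w5 = q ⊽ (((r ∨ (p ⊽ (p ⊽ q))) ∧ q) ⊽ (p ⊽ q))

q ⊽ (((r ∨ (p ⊽ (p ⊽ q))) ∧ q) ⊽ (p ⊽ q))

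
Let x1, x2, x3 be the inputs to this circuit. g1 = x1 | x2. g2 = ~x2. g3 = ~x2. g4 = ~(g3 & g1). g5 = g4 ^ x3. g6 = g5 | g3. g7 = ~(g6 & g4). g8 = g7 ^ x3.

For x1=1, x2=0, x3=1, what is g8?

0

g1 = 1 | 0 = 1
g3 = ~0 = 1
g4 = ~(1 & 1) = 0
g5 = 0 ^ 1 = 1
g6 = 1 | 1 = 1
g7 = ~(1 & 0) = 1
g8 = 1 ^ 1 = 0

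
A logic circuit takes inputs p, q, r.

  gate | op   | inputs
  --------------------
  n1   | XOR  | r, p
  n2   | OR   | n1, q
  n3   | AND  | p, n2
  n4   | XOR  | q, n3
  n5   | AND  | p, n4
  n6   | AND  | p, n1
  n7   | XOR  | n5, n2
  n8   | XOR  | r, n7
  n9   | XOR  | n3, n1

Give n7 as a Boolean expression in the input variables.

n1 = r XOR p
n2 = n1 OR q = (r XOR p) OR q
n3 = p AND n2 = p AND ((r XOR p) OR q)
n4 = q XOR n3 = q XOR (p AND ((r XOR p) OR q))
n5 = p AND n4 = p AND (q XOR (p AND ((r XOR p) OR q)))
n7 = n5 XOR n2 = (p AND (q XOR (p AND ((r XOR p) OR q)))) XOR ((r XOR p) OR q)

(p AND (q XOR (p AND ((r XOR p) OR q)))) XOR ((r XOR p) OR q)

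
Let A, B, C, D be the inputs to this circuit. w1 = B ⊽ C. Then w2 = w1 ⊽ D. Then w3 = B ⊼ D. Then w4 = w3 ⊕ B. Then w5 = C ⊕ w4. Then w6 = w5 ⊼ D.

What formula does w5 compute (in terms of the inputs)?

C ⊕ ((B ⊼ D) ⊕ B)

w3 = B ⊼ D
w4 = w3 ⊕ B = (B ⊼ D) ⊕ B
w5 = C ⊕ w4 = C ⊕ ((B ⊼ D) ⊕ B)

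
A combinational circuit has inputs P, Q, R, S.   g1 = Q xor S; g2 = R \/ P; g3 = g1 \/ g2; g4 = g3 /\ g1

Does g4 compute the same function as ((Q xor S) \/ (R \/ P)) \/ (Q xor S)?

No

g1 = Q xor S
g2 = R \/ P
g3 = g1 \/ g2 = (Q xor S) \/ (R \/ P)
g4 = g3 /\ g1 = ((Q xor S) \/ (R \/ P)) /\ (Q xor S)
At P=0, Q=0, R=1, S=0: circuit gives 0, formula gives 1.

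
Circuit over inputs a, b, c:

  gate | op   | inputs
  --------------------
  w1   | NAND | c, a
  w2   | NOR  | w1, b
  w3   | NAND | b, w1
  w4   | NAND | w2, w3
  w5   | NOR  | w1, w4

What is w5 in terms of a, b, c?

(c NAND a) NOR (((c NAND a) NOR b) NAND (b NAND (c NAND a)))

w1 = c NAND a
w2 = w1 NOR b = (c NAND a) NOR b
w3 = b NAND w1 = b NAND (c NAND a)
w4 = w2 NAND w3 = ((c NAND a) NOR b) NAND (b NAND (c NAND a))
w5 = w1 NOR w4 = (c NAND a) NOR (((c NAND a) NOR b) NAND (b NAND (c NAND a)))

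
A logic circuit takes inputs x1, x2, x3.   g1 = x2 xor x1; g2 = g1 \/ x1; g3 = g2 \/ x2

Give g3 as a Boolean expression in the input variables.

((x2 xor x1) \/ x1) \/ x2

g1 = x2 xor x1
g2 = g1 \/ x1 = (x2 xor x1) \/ x1
g3 = g2 \/ x2 = ((x2 xor x1) \/ x1) \/ x2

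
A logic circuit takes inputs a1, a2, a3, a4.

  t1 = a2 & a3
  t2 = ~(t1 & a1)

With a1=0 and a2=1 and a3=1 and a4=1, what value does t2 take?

t1 = 1 & 1 = 1
t2 = ~(1 & 0) = 1

1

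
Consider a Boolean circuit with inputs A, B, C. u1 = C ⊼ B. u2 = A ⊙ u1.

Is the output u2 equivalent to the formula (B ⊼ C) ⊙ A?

u1 = C ⊼ B
u2 = A ⊙ u1 = A ⊙ (C ⊼ B)
At A=0, B=0, C=0: circuit gives 0, formula gives 0.
At A=0, B=1, C=1: circuit gives 1, formula gives 1.
Agrees on all 8 inputs.

Yes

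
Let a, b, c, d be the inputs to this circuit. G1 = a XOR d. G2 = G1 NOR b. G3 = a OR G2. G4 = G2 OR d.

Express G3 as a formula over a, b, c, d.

G1 = a XOR d
G2 = G1 NOR b = (a XOR d) NOR b
G3 = a OR G2 = a OR ((a XOR d) NOR b)

a OR ((a XOR d) NOR b)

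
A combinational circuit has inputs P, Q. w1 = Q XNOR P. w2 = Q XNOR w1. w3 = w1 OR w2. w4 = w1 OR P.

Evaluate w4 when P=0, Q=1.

w1 = 1 XNOR 0 = 0
w4 = 0 OR 0 = 0

0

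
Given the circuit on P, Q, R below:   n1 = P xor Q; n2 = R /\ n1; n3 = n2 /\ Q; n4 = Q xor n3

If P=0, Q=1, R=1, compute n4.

0

n1 = 0 xor 1 = 1
n2 = 1 /\ 1 = 1
n3 = 1 /\ 1 = 1
n4 = 1 xor 1 = 0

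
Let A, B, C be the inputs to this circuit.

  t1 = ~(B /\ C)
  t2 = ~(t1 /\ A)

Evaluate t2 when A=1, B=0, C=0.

t1 = ~(0 /\ 0) = 1
t2 = ~(1 /\ 1) = 0

0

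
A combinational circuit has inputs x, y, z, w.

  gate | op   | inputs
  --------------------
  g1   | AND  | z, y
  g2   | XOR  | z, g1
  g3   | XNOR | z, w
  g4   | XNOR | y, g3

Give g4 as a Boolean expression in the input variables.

g3 = z XNOR w
g4 = y XNOR g3 = y XNOR (z XNOR w)

y XNOR (z XNOR w)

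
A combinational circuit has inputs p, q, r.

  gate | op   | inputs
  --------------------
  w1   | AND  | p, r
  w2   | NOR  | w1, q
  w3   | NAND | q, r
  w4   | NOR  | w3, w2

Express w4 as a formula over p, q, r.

w1 = p AND r
w2 = w1 NOR q = (p AND r) NOR q
w3 = q NAND r
w4 = w3 NOR w2 = (q NAND r) NOR ((p AND r) NOR q)

(q NAND r) NOR ((p AND r) NOR q)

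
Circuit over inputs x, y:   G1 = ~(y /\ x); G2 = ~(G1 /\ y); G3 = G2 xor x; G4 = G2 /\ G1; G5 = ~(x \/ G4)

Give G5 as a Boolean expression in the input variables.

G1 = ~(y /\ x)
G2 = ~(G1 /\ y) = ~((~(y /\ x)) /\ y)
G4 = G2 /\ G1 = (~((~(y /\ x)) /\ y)) /\ (~(y /\ x))
G5 = ~(x \/ G4) = ~(x \/ ((~((~(y /\ x)) /\ y)) /\ (~(y /\ x))))

~(x \/ ((~((~(y /\ x)) /\ y)) /\ (~(y /\ x))))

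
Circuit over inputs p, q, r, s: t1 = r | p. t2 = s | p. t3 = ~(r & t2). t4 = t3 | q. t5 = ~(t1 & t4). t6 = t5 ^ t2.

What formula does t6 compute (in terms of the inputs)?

t1 = r | p
t2 = s | p
t3 = ~(r & t2) = ~(r & (s | p))
t4 = t3 | q = (~(r & (s | p))) | q
t5 = ~(t1 & t4) = ~((r | p) & ((~(r & (s | p))) | q))
t6 = t5 ^ t2 = (~((r | p) & ((~(r & (s | p))) | q))) ^ (s | p)

(~((r | p) & ((~(r & (s | p))) | q))) ^ (s | p)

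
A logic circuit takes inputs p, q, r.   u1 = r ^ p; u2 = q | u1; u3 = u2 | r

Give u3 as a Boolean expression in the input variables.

u1 = r ^ p
u2 = q | u1 = q | (r ^ p)
u3 = u2 | r = (q | (r ^ p)) | r

(q | (r ^ p)) | r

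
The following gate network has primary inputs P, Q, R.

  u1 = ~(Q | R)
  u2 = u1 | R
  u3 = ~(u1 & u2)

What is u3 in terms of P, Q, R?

u1 = ~(Q | R)
u2 = u1 | R = (~(Q | R)) | R
u3 = ~(u1 & u2) = ~((~(Q | R)) & ((~(Q | R)) | R))

~((~(Q | R)) & ((~(Q | R)) | R))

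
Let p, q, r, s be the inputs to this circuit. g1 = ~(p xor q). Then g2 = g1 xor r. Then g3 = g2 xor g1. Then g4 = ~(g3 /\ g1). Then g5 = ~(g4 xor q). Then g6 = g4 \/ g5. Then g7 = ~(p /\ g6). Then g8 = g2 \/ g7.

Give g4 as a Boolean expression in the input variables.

g1 = ~(p xor q)
g2 = g1 xor r = (~(p xor q)) xor r
g3 = g2 xor g1 = ((~(p xor q)) xor r) xor (~(p xor q))
g4 = ~(g3 /\ g1) = ~((((~(p xor q)) xor r) xor (~(p xor q))) /\ (~(p xor q)))

~((((~(p xor q)) xor r) xor (~(p xor q))) /\ (~(p xor q)))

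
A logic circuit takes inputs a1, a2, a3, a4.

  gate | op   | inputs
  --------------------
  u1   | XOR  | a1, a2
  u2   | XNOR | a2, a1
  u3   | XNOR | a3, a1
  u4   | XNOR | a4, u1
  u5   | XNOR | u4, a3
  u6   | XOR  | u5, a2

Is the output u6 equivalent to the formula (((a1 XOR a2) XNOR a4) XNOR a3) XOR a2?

Yes

u1 = a1 XOR a2
u4 = a4 XNOR u1 = a4 XNOR (a1 XOR a2)
u5 = u4 XNOR a3 = (a4 XNOR (a1 XOR a2)) XNOR a3
u6 = u5 XOR a2 = ((a4 XNOR (a1 XOR a2)) XNOR a3) XOR a2
At a1=0, a2=0, a3=0, a4=0: circuit gives 0, formula gives 0.
At a1=0, a2=0, a3=0, a4=1: circuit gives 1, formula gives 1.
Agrees on all 16 inputs.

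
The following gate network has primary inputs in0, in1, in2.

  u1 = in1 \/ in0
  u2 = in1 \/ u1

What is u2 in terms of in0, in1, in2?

in1 \/ (in1 \/ in0)

u1 = in1 \/ in0
u2 = in1 \/ u1 = in1 \/ (in1 \/ in0)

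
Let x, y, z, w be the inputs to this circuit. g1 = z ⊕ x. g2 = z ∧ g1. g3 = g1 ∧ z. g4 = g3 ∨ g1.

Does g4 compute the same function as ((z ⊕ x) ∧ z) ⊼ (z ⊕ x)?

g1 = z ⊕ x
g3 = g1 ∧ z = (z ⊕ x) ∧ z
g4 = g3 ∨ g1 = ((z ⊕ x) ∧ z) ∨ (z ⊕ x)
At x=0, y=0, z=0, w=0: circuit gives 0, formula gives 1.

No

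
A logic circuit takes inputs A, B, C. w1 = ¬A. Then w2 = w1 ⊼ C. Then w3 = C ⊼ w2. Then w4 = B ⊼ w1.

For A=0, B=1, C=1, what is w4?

0

w1 = ¬0 = 1
w4 = 1 ⊼ 1 = 0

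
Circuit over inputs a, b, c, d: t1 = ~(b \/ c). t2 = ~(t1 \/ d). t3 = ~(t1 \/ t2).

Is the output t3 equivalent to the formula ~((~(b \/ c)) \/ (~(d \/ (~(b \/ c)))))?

t1 = ~(b \/ c)
t2 = ~(t1 \/ d) = ~((~(b \/ c)) \/ d)
t3 = ~(t1 \/ t2) = ~((~(b \/ c)) \/ (~((~(b \/ c)) \/ d)))
At a=0, b=0, c=0, d=0: circuit gives 0, formula gives 0.
At a=0, b=0, c=1, d=1: circuit gives 1, formula gives 1.
Agrees on all 16 inputs.

Yes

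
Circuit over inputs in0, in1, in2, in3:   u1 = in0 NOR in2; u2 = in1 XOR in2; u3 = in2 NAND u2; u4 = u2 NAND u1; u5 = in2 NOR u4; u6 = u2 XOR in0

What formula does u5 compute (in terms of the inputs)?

u1 = in0 NOR in2
u2 = in1 XOR in2
u4 = u2 NAND u1 = (in1 XOR in2) NAND (in0 NOR in2)
u5 = in2 NOR u4 = in2 NOR ((in1 XOR in2) NAND (in0 NOR in2))

in2 NOR ((in1 XOR in2) NAND (in0 NOR in2))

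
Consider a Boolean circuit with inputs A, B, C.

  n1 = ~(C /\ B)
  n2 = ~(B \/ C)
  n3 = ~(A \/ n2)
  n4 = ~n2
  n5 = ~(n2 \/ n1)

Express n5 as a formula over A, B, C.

~((~(B \/ C)) \/ (~(C /\ B)))

n1 = ~(C /\ B)
n2 = ~(B \/ C)
n5 = ~(n2 \/ n1) = ~((~(B \/ C)) \/ (~(C /\ B)))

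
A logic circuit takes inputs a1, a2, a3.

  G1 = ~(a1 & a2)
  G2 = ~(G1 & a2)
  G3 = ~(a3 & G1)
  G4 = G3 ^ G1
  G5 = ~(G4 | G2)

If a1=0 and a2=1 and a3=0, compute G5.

1

G1 = ~(0 & 1) = 1
G2 = ~(1 & 1) = 0
G3 = ~(0 & 1) = 1
G4 = 1 ^ 1 = 0
G5 = ~(0 | 0) = 1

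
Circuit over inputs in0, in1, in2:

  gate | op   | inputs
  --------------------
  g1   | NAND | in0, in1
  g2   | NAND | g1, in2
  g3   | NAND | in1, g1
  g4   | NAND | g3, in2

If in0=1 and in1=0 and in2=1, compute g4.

g1 = 1 NAND 0 = 1
g3 = 0 NAND 1 = 1
g4 = 1 NAND 1 = 0

0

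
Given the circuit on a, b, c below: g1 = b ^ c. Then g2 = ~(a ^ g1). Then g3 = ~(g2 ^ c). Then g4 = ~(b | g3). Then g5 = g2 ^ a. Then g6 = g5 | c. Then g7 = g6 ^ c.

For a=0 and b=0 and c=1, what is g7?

0

g1 = 0 ^ 1 = 1
g2 = ~(0 ^ 1) = 0
g5 = 0 ^ 0 = 0
g6 = 0 | 1 = 1
g7 = 1 ^ 1 = 0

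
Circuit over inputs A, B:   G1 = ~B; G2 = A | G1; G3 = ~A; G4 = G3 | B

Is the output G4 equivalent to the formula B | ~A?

G3 = ~A
G4 = G3 | B = ~A | B
At A=1, B=0: circuit gives 0, formula gives 0.
At A=0, B=0: circuit gives 1, formula gives 1.
Agrees on all 4 inputs.

Yes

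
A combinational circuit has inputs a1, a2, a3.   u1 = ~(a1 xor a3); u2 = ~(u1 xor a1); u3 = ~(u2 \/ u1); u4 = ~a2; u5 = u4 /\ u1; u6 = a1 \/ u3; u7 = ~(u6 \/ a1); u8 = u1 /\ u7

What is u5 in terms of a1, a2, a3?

~a2 /\ (~(a1 xor a3))

u1 = ~(a1 xor a3)
u4 = ~a2
u5 = u4 /\ u1 = ~a2 /\ (~(a1 xor a3))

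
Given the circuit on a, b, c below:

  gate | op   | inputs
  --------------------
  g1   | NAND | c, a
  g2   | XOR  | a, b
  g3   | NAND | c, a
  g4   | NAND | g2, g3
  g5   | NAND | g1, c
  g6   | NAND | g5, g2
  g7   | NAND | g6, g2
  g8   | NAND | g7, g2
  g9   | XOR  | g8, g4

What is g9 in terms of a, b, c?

(((((c NAND a) NAND c) NAND (a XOR b)) NAND (a XOR b)) NAND (a XOR b)) XOR ((a XOR b) NAND (c NAND a))

g1 = c NAND a
g2 = a XOR b
g3 = c NAND a
g4 = g2 NAND g3 = (a XOR b) NAND (c NAND a)
g5 = g1 NAND c = (c NAND a) NAND c
g6 = g5 NAND g2 = ((c NAND a) NAND c) NAND (a XOR b)
g7 = g6 NAND g2 = (((c NAND a) NAND c) NAND (a XOR b)) NAND (a XOR b)
g8 = g7 NAND g2 = ((((c NAND a) NAND c) NAND (a XOR b)) NAND (a XOR b)) NAND (a XOR b)
g9 = g8 XOR g4 = (((((c NAND a) NAND c) NAND (a XOR b)) NAND (a XOR b)) NAND (a XOR b)) XOR ((a XOR b) NAND (c NAND a))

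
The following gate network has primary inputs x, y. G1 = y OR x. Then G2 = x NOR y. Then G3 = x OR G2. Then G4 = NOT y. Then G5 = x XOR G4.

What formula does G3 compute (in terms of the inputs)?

x OR (x NOR y)

G2 = x NOR y
G3 = x OR G2 = x OR (x NOR y)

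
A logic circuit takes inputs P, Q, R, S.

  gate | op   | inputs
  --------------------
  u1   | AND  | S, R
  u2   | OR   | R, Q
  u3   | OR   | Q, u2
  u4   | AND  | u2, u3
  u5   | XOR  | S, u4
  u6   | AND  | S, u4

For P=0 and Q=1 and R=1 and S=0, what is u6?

u2 = 1 OR 1 = 1
u3 = 1 OR 1 = 1
u4 = 1 AND 1 = 1
u6 = 0 AND 1 = 0

0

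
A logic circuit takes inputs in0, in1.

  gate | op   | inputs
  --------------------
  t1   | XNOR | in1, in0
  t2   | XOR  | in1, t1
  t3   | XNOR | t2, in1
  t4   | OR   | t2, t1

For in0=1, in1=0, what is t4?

t1 = 0 XNOR 1 = 0
t2 = 0 XOR 0 = 0
t4 = 0 OR 0 = 0

0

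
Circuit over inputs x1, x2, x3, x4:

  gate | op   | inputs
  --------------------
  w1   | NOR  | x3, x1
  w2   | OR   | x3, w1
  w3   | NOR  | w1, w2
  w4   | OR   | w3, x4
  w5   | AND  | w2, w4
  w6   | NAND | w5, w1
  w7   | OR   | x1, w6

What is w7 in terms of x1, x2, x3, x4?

w1 = x3 NOR x1
w2 = x3 OR w1 = x3 OR (x3 NOR x1)
w3 = w1 NOR w2 = (x3 NOR x1) NOR (x3 OR (x3 NOR x1))
w4 = w3 OR x4 = ((x3 NOR x1) NOR (x3 OR (x3 NOR x1))) OR x4
w5 = w2 AND w4 = (x3 OR (x3 NOR x1)) AND (((x3 NOR x1) NOR (x3 OR (x3 NOR x1))) OR x4)
w6 = w5 NAND w1 = ((x3 OR (x3 NOR x1)) AND (((x3 NOR x1) NOR (x3 OR (x3 NOR x1))) OR x4)) NAND (x3 NOR x1)
w7 = x1 OR w6 = x1 OR (((x3 OR (x3 NOR x1)) AND (((x3 NOR x1) NOR (x3 OR (x3 NOR x1))) OR x4)) NAND (x3 NOR x1))

x1 OR (((x3 OR (x3 NOR x1)) AND (((x3 NOR x1) NOR (x3 OR (x3 NOR x1))) OR x4)) NAND (x3 NOR x1))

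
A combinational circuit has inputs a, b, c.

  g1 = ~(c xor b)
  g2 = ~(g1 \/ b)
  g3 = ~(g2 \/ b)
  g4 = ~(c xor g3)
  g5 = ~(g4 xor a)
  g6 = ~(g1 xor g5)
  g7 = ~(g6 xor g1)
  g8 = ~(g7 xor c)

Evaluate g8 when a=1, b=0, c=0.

g1 = ~(0 xor 0) = 1
g2 = ~(1 \/ 0) = 0
g3 = ~(0 \/ 0) = 1
g4 = ~(0 xor 1) = 0
g5 = ~(0 xor 1) = 0
g6 = ~(1 xor 0) = 0
g7 = ~(0 xor 1) = 0
g8 = ~(0 xor 0) = 1

1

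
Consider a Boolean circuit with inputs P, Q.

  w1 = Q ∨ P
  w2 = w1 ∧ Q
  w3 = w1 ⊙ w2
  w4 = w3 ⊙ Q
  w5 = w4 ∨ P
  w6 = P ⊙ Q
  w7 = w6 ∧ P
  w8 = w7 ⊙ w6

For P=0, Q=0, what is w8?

0

w6 = 0 ⊙ 0 = 1
w7 = 1 ∧ 0 = 0
w8 = 0 ⊙ 1 = 0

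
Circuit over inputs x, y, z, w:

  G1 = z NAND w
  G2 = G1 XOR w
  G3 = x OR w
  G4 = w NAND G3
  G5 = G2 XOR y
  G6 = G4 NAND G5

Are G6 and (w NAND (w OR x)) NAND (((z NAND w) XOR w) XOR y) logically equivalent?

G1 = z NAND w
G2 = G1 XOR w = (z NAND w) XOR w
G3 = x OR w
G4 = w NAND G3 = w NAND (x OR w)
G5 = G2 XOR y = ((z NAND w) XOR w) XOR y
G6 = G4 NAND G5 = (w NAND (x OR w)) NAND (((z NAND w) XOR w) XOR y)
At x=0, y=0, z=0, w=0: circuit gives 0, formula gives 0.
At x=0, y=0, z=0, w=1: circuit gives 1, formula gives 1.
Agrees on all 16 inputs.

Yes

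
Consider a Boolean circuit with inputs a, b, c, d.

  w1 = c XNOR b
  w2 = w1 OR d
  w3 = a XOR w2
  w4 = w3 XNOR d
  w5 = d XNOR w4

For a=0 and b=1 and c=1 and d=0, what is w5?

w1 = 1 XNOR 1 = 1
w2 = 1 OR 0 = 1
w3 = 0 XOR 1 = 1
w4 = 1 XNOR 0 = 0
w5 = 0 XNOR 0 = 1

1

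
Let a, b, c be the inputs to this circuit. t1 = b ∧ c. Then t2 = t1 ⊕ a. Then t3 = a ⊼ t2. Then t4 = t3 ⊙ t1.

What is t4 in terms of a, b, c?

(a ⊼ ((b ∧ c) ⊕ a)) ⊙ (b ∧ c)

t1 = b ∧ c
t2 = t1 ⊕ a = (b ∧ c) ⊕ a
t3 = a ⊼ t2 = a ⊼ ((b ∧ c) ⊕ a)
t4 = t3 ⊙ t1 = (a ⊼ ((b ∧ c) ⊕ a)) ⊙ (b ∧ c)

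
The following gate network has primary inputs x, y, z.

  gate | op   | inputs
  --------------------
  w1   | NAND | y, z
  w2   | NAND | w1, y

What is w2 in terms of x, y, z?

(y NAND z) NAND y

w1 = y NAND z
w2 = w1 NAND y = (y NAND z) NAND y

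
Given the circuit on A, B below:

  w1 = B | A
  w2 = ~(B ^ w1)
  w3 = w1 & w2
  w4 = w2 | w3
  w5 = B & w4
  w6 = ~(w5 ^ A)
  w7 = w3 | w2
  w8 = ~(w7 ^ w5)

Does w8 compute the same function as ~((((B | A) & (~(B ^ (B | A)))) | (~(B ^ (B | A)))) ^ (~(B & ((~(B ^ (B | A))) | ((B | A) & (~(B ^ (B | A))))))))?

No

w1 = B | A
w2 = ~(B ^ w1) = ~(B ^ (B | A))
w3 = w1 & w2 = (B | A) & (~(B ^ (B | A)))
w4 = w2 | w3 = (~(B ^ (B | A))) | ((B | A) & (~(B ^ (B | A))))
w5 = B & w4 = B & ((~(B ^ (B | A))) | ((B | A) & (~(B ^ (B | A)))))
w7 = w3 | w2 = ((B | A) & (~(B ^ (B | A)))) | (~(B ^ (B | A)))
w8 = ~(w7 ^ w5) = ~((((B | A) & (~(B ^ (B | A)))) | (~(B ^ (B | A)))) ^ (B & ((~(B ^ (B | A))) | ((B | A) & (~(B ^ (B | A)))))))
At A=0, B=0: circuit gives 0, formula gives 1.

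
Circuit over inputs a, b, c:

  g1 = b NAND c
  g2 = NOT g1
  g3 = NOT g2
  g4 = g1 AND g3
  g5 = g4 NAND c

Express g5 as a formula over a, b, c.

g1 = b NAND c
g2 = NOT g1 = NOT (b NAND c)
g3 = NOT g2 = NOT NOT (b NAND c)
g4 = g1 AND g3 = (b NAND c) AND NOT NOT (b NAND c)
g5 = g4 NAND c = ((b NAND c) AND NOT NOT (b NAND c)) NAND c

((b NAND c) AND NOT NOT (b NAND c)) NAND c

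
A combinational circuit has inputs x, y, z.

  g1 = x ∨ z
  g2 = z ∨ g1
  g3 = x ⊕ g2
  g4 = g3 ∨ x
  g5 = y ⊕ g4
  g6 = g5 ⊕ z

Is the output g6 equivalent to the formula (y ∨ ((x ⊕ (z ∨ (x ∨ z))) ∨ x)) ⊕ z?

No

g1 = x ∨ z
g2 = z ∨ g1 = z ∨ (x ∨ z)
g3 = x ⊕ g2 = x ⊕ (z ∨ (x ∨ z))
g4 = g3 ∨ x = (x ⊕ (z ∨ (x ∨ z))) ∨ x
g5 = y ⊕ g4 = y ⊕ ((x ⊕ (z ∨ (x ∨ z))) ∨ x)
g6 = g5 ⊕ z = (y ⊕ ((x ⊕ (z ∨ (x ∨ z))) ∨ x)) ⊕ z
At x=0, y=1, z=1: circuit gives 1, formula gives 0.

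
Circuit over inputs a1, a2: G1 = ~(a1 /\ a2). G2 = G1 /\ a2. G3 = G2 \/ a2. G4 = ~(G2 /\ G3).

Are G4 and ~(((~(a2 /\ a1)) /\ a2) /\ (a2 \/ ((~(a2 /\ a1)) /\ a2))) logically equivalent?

Yes

G1 = ~(a1 /\ a2)
G2 = G1 /\ a2 = (~(a1 /\ a2)) /\ a2
G3 = G2 \/ a2 = ((~(a1 /\ a2)) /\ a2) \/ a2
G4 = ~(G2 /\ G3) = ~(((~(a1 /\ a2)) /\ a2) /\ (((~(a1 /\ a2)) /\ a2) \/ a2))
At a1=0, a2=1: circuit gives 0, formula gives 0.
At a1=0, a2=0: circuit gives 1, formula gives 1.
Agrees on all 4 inputs.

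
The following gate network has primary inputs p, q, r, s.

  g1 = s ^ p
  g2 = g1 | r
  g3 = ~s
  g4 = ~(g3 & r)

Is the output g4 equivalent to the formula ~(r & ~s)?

Yes

g3 = ~s
g4 = ~(g3 & r) = ~(~s & r)
At p=0, q=0, r=1, s=0: circuit gives 0, formula gives 0.
At p=0, q=0, r=0, s=0: circuit gives 1, formula gives 1.
Agrees on all 16 inputs.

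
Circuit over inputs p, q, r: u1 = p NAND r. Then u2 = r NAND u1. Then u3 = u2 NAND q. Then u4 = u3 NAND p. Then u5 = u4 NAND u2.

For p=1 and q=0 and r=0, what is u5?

1

u1 = 1 NAND 0 = 1
u2 = 0 NAND 1 = 1
u3 = 1 NAND 0 = 1
u4 = 1 NAND 1 = 0
u5 = 0 NAND 1 = 1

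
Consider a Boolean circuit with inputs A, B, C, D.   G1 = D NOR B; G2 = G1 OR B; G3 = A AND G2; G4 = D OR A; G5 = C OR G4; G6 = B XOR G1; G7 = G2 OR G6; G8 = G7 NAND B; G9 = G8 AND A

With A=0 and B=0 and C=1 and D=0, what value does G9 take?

G1 = 0 NOR 0 = 1
G2 = 1 OR 0 = 1
G6 = 0 XOR 1 = 1
G7 = 1 OR 1 = 1
G8 = 1 NAND 0 = 1
G9 = 1 AND 0 = 0

0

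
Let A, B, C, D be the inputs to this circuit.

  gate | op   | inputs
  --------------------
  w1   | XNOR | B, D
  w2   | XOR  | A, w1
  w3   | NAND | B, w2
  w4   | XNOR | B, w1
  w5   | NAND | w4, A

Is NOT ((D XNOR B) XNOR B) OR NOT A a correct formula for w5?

w1 = B XNOR D
w4 = B XNOR w1 = B XNOR (B XNOR D)
w5 = w4 NAND A = (B XNOR (B XNOR D)) NAND A
At A=1, B=0, C=0, D=1: circuit gives 0, formula gives 0.
At A=0, B=0, C=0, D=0: circuit gives 1, formula gives 1.
Agrees on all 16 inputs.

Yes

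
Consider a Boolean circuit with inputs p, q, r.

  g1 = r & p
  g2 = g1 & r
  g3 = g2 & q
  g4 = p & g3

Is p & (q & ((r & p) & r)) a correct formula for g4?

g1 = r & p
g2 = g1 & r = (r & p) & r
g3 = g2 & q = ((r & p) & r) & q
g4 = p & g3 = p & (((r & p) & r) & q)
At p=0, q=0, r=0: circuit gives 0, formula gives 0.
At p=1, q=1, r=1: circuit gives 1, formula gives 1.
Agrees on all 8 inputs.

Yes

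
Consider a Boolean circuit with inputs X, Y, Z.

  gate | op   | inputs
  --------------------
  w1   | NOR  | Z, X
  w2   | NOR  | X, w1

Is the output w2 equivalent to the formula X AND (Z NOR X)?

w1 = Z NOR X
w2 = X NOR w1 = X NOR (Z NOR X)
At X=0, Y=0, Z=1: circuit gives 1, formula gives 0.

No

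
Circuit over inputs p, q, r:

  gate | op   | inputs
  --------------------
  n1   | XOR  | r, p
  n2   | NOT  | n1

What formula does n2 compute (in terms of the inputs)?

n1 = r XOR p
n2 = NOT n1 = NOT (r XOR p)

NOT (r XOR p)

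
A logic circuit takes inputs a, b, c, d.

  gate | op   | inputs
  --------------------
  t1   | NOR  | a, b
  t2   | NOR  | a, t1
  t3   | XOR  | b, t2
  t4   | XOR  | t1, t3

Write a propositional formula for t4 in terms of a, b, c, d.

(a NOR b) XOR (b XOR (a NOR (a NOR b)))

t1 = a NOR b
t2 = a NOR t1 = a NOR (a NOR b)
t3 = b XOR t2 = b XOR (a NOR (a NOR b))
t4 = t1 XOR t3 = (a NOR b) XOR (b XOR (a NOR (a NOR b)))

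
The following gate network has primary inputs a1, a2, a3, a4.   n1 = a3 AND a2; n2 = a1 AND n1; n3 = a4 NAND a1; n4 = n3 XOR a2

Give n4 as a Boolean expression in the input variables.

n3 = a4 NAND a1
n4 = n3 XOR a2 = (a4 NAND a1) XOR a2

(a4 NAND a1) XOR a2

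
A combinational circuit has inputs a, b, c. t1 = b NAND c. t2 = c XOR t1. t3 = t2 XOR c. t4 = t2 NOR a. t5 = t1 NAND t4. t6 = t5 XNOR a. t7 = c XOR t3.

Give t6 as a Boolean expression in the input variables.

((b NAND c) NAND ((c XOR (b NAND c)) NOR a)) XNOR a

t1 = b NAND c
t2 = c XOR t1 = c XOR (b NAND c)
t4 = t2 NOR a = (c XOR (b NAND c)) NOR a
t5 = t1 NAND t4 = (b NAND c) NAND ((c XOR (b NAND c)) NOR a)
t6 = t5 XNOR a = ((b NAND c) NAND ((c XOR (b NAND c)) NOR a)) XNOR a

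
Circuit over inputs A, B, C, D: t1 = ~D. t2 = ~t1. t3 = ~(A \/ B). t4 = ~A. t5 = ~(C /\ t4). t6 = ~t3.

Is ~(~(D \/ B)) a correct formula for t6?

No

t3 = ~(A \/ B)
t6 = ~t3 = ~(~(A \/ B))
At A=0, B=0, C=0, D=1: circuit gives 0, formula gives 1.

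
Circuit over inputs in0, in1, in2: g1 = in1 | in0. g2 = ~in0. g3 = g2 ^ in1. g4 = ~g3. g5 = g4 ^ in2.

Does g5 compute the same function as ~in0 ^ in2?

g2 = ~in0
g3 = g2 ^ in1 = ~in0 ^ in1
g4 = ~g3 = ~(~in0 ^ in1)
g5 = g4 ^ in2 = ~(~in0 ^ in1) ^ in2
At in0=0, in1=0, in2=0: circuit gives 0, formula gives 1.

No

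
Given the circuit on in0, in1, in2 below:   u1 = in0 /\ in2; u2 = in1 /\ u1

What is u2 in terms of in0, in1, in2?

u1 = in0 /\ in2
u2 = in1 /\ u1 = in1 /\ (in0 /\ in2)

in1 /\ (in0 /\ in2)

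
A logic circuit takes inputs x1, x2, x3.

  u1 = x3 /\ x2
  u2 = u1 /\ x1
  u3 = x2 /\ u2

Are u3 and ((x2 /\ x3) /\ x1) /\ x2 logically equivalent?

Yes

u1 = x3 /\ x2
u2 = u1 /\ x1 = (x3 /\ x2) /\ x1
u3 = x2 /\ u2 = x2 /\ ((x3 /\ x2) /\ x1)
At x1=0, x2=0, x3=0: circuit gives 0, formula gives 0.
At x1=1, x2=1, x3=1: circuit gives 1, formula gives 1.
Agrees on all 8 inputs.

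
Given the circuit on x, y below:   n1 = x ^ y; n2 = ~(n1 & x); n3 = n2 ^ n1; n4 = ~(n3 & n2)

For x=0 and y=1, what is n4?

1

n1 = 0 ^ 1 = 1
n2 = ~(1 & 0) = 1
n3 = 1 ^ 1 = 0
n4 = ~(0 & 1) = 1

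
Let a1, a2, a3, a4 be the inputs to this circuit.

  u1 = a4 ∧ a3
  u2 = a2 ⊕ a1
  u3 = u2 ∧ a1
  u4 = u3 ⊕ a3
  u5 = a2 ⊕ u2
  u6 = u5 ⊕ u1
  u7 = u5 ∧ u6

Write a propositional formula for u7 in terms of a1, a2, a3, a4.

(a2 ⊕ (a2 ⊕ a1)) ∧ ((a2 ⊕ (a2 ⊕ a1)) ⊕ (a4 ∧ a3))

u1 = a4 ∧ a3
u2 = a2 ⊕ a1
u5 = a2 ⊕ u2 = a2 ⊕ (a2 ⊕ a1)
u6 = u5 ⊕ u1 = (a2 ⊕ (a2 ⊕ a1)) ⊕ (a4 ∧ a3)
u7 = u5 ∧ u6 = (a2 ⊕ (a2 ⊕ a1)) ∧ ((a2 ⊕ (a2 ⊕ a1)) ⊕ (a4 ∧ a3))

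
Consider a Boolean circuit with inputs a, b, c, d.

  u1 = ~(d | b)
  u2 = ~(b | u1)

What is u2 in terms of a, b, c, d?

u1 = ~(d | b)
u2 = ~(b | u1) = ~(b | (~(d | b)))

~(b | (~(d | b)))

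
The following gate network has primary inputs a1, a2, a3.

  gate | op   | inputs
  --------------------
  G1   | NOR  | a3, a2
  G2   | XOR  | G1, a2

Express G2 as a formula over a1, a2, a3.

(a3 NOR a2) XOR a2

G1 = a3 NOR a2
G2 = G1 XOR a2 = (a3 NOR a2) XOR a2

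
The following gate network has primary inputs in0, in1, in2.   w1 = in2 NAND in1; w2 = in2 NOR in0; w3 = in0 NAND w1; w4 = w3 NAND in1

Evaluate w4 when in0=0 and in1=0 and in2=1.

1

w1 = 1 NAND 0 = 1
w3 = 0 NAND 1 = 1
w4 = 1 NAND 0 = 1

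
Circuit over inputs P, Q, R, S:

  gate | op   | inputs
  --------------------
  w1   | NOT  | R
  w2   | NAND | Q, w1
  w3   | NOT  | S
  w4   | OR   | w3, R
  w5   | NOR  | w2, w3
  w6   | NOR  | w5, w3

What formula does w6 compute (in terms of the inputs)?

((Q NAND NOT R) NOR NOT S) NOR NOT S

w1 = NOT R
w2 = Q NAND w1 = Q NAND NOT R
w3 = NOT S
w5 = w2 NOR w3 = (Q NAND NOT R) NOR NOT S
w6 = w5 NOR w3 = ((Q NAND NOT R) NOR NOT S) NOR NOT S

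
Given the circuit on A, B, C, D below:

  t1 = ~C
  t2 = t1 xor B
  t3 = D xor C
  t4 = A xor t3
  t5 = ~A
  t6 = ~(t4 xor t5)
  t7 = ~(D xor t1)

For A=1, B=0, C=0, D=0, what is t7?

t1 = ~0 = 1
t7 = ~(0 xor 1) = 0

0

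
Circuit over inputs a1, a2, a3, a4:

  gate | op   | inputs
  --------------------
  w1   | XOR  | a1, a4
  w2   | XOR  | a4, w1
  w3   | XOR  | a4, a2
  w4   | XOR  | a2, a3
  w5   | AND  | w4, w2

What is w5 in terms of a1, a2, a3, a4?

(a2 XOR a3) AND (a4 XOR (a1 XOR a4))

w1 = a1 XOR a4
w2 = a4 XOR w1 = a4 XOR (a1 XOR a4)
w4 = a2 XOR a3
w5 = w4 AND w2 = (a2 XOR a3) AND (a4 XOR (a1 XOR a4))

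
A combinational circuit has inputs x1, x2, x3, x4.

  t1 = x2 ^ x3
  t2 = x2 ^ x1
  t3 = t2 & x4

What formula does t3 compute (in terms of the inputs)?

(x2 ^ x1) & x4

t2 = x2 ^ x1
t3 = t2 & x4 = (x2 ^ x1) & x4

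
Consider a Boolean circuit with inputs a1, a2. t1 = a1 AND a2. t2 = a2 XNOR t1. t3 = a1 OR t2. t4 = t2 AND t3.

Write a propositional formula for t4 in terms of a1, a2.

(a2 XNOR (a1 AND a2)) AND (a1 OR (a2 XNOR (a1 AND a2)))

t1 = a1 AND a2
t2 = a2 XNOR t1 = a2 XNOR (a1 AND a2)
t3 = a1 OR t2 = a1 OR (a2 XNOR (a1 AND a2))
t4 = t2 AND t3 = (a2 XNOR (a1 AND a2)) AND (a1 OR (a2 XNOR (a1 AND a2)))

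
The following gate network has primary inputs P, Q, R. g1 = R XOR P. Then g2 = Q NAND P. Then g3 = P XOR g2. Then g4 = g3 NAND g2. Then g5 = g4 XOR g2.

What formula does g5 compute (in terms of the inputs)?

g2 = Q NAND P
g3 = P XOR g2 = P XOR (Q NAND P)
g4 = g3 NAND g2 = (P XOR (Q NAND P)) NAND (Q NAND P)
g5 = g4 XOR g2 = ((P XOR (Q NAND P)) NAND (Q NAND P)) XOR (Q NAND P)

((P XOR (Q NAND P)) NAND (Q NAND P)) XOR (Q NAND P)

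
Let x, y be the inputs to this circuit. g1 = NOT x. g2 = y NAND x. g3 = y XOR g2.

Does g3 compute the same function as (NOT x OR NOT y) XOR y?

Yes

g2 = y NAND x
g3 = y XOR g2 = y XOR (y NAND x)
At x=0, y=1: circuit gives 0, formula gives 0.
At x=0, y=0: circuit gives 1, formula gives 1.
Agrees on all 4 inputs.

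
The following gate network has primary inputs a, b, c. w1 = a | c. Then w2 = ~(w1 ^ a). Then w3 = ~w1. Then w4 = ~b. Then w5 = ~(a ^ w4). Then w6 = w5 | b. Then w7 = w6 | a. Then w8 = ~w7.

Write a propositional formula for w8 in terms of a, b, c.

w4 = ~b
w5 = ~(a ^ w4) = ~(a ^ ~b)
w6 = w5 | b = (~(a ^ ~b)) | b
w7 = w6 | a = ((~(a ^ ~b)) | b) | a
w8 = ~w7 = ~(((~(a ^ ~b)) | b) | a)

~(((~(a ^ ~b)) | b) | a)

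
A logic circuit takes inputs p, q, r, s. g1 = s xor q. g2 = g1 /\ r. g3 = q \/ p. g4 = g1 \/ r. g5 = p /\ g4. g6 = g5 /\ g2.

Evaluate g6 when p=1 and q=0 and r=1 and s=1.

g1 = 1 xor 0 = 1
g2 = 1 /\ 1 = 1
g4 = 1 \/ 1 = 1
g5 = 1 /\ 1 = 1
g6 = 1 /\ 1 = 1

1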